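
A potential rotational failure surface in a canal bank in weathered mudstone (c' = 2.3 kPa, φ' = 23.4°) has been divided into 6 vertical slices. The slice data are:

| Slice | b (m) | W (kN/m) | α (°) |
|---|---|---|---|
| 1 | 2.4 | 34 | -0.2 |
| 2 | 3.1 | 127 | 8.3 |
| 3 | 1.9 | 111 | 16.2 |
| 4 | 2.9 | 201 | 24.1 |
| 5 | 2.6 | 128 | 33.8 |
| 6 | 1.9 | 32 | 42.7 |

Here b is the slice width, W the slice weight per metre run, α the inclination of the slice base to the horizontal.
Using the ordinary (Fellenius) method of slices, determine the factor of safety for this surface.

Ordinary method of slices: FS = Σ[c'·Δl_i + (W_i cosα_i)·tanφ'] / Σ W_i sinα_i, with Δl_i = b_i / cosα_i.
Slice 1: Δl = 2.4/cos(-0.2°) = 2.400 m; N'_1 = 34·cos(-0.2°) = 34.0; c'Δl = 5.52; W sinα = -0.1
Slice 2: Δl = 3.1/cos8.3° = 3.133 m; N'_2 = 127·cos8.3° = 125.7; c'Δl = 7.21; W sinα = 18.3
Slice 3: Δl = 1.9/cos16.2° = 1.979 m; N'_3 = 111·cos16.2° = 106.6; c'Δl = 4.55; W sinα = 31.0
Slice 4: Δl = 2.9/cos24.1° = 3.177 m; N'_4 = 201·cos24.1° = 183.5; c'Δl = 7.31; W sinα = 82.1
Slice 5: Δl = 2.6/cos33.8° = 3.129 m; N'_5 = 128·cos33.8° = 106.4; c'Δl = 7.20; W sinα = 71.2
Slice 6: Δl = 1.9/cos42.7° = 2.585 m; N'_6 = 32·cos42.7° = 23.5; c'Δl = 5.95; W sinα = 21.7
Σc'Δl = 37.7 kN/m; ΣN' = 579.6 kN/m; ΣW sinα = 224.2 kN/m
Resisting = 37.7 + 579.6·tan23.4° = 37.7 + 250.8 = 288.6 kN/m
FS = 288.6 / 224.2 = 1.287

FS = 1.29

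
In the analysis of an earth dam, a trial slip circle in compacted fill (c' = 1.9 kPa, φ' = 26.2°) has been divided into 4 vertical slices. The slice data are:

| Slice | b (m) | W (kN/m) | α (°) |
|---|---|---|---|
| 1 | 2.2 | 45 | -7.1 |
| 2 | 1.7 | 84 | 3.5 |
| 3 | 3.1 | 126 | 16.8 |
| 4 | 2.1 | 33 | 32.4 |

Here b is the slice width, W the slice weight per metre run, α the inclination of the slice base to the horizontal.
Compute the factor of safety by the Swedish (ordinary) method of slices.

Ordinary method of slices: FS = Σ[c'·Δl_i + (W_i cosα_i)·tanφ'] / Σ W_i sinα_i, with Δl_i = b_i / cosα_i.
Slice 1: Δl = 2.2/cos(-7.1°) = 2.217 m; N'_1 = 45·cos(-7.1°) = 44.7; c'Δl = 4.21; W sinα = -5.6
Slice 2: Δl = 1.7/cos3.5° = 1.703 m; N'_2 = 84·cos3.5° = 83.8; c'Δl = 3.24; W sinα = 5.1
Slice 3: Δl = 3.1/cos16.8° = 3.238 m; N'_3 = 126·cos16.8° = 120.6; c'Δl = 6.15; W sinα = 36.4
Slice 4: Δl = 2.1/cos32.4° = 2.487 m; N'_4 = 33·cos32.4° = 27.9; c'Δl = 4.73; W sinα = 17.7
Σc'Δl = 18.3 kN/m; ΣN' = 277.0 kN/m; ΣW sinα = 53.7 kN/m
Resisting = 18.3 + 277.0·tan26.2° = 18.3 + 136.3 = 154.6 kN/m
FS = 154.6 / 53.7 = 2.881

FS = 2.88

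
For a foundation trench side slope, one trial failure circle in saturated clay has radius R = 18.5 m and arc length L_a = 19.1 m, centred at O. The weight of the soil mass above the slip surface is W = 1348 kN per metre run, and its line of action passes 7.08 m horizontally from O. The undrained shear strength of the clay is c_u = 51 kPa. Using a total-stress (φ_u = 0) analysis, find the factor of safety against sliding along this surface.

Taking moments about the centre O, the resisting moment is provided by the undrained shear strength acting along the arc:
M_R = c_u·L_a·R = 51·19.10·18.5 = 18020.9 kN·m/m
M_D = W·d = 1348·7.08 = 9543.8 kN·m/m
FS = M_R / M_D = 18020.9 / 9543.8 = 1.888

FS = 1.89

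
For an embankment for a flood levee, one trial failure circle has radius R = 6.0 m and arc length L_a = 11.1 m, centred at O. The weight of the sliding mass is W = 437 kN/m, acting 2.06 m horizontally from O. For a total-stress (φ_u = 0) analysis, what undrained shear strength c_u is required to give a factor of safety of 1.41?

c_u = 19.1 kPa

FS = c_u·L_a·R / (W·d), so c_u = FS·W·d / (L_a·R).
c_u = 1.41·437·2.06 / (11.10·6.0) = 1269.3 / 66.60 = 19.06 kPa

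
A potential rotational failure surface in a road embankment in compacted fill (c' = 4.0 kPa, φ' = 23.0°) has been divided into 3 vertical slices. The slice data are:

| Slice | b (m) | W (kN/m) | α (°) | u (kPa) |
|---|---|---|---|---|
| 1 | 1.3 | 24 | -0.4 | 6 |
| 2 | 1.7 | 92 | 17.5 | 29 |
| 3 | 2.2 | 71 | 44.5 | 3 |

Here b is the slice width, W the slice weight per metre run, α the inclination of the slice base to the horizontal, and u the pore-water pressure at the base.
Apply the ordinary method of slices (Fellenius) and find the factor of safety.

Ordinary method of slices: FS = Σ[c'·Δl_i + (W_i cosα_i − u_i·Δl_i)·tanφ'] / Σ W_i sinα_i, with Δl_i = b_i / cosα_i.
Slice 1: Δl = 1.3/cos(-0.4°) = 1.300 m; N'_1 = 24·cos(-0.4°) − 6·1.300 = 16.2; c'Δl = 5.20; W sinα = -0.2
Slice 2: Δl = 1.7/cos17.5° = 1.782 m; N'_2 = 92·cos17.5° − 29·1.782 = 36.0; c'Δl = 7.13; W sinα = 27.7
Slice 3: Δl = 2.2/cos44.5° = 3.084 m; N'_3 = 71·cos44.5° − 3·3.084 = 41.4; c'Δl = 12.34; W sinα = 49.8
Σc'Δl = 24.7 kN/m; ΣN' = 93.6 kN/m; ΣW sinα = 77.3 kN/m
Resisting = 24.7 + 93.6·tan23.0° = 24.7 + 39.7 = 64.4 kN/m
FS = 64.4 / 77.3 = 0.834

FS = 0.83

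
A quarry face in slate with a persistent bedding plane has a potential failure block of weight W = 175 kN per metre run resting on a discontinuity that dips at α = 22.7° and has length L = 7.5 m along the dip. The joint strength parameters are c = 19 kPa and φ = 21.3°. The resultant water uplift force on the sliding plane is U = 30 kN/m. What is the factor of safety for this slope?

FS = 2.87

Resolving the block weight along and normal to the plane and applying the Mohr–Coulomb strength on the joint:
N' = W cosα − U = 175·cos22.7° − 30 = 131.4 kN/m
Driving force T = W sinα = 175·sin22.7° = 67.5 kN/m
Resisting force R = c·L + N'·tanφ = 19·7.5 + 131.4·tan21.3° = 142.5 + 51.2 = 193.7 kN/m
FS = R / T = 193.7 / 67.5 = 2.869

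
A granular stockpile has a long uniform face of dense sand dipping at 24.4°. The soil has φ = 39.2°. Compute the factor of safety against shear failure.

FS = 1.80

For a dry cohesionless infinite slope the factor of safety is FS = tanφ / tanβ.
FS = tan39.2° / tan24.4° = 0.8156 / 0.4536 = 1.798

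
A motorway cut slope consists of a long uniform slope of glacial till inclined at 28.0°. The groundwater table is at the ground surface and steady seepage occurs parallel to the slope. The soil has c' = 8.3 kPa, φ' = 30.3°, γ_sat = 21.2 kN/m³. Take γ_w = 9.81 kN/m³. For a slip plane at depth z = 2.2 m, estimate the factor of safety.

FS = 1.02

With seepage parallel to the slope and the water table at the surface, the effective normal stress on the slip plane uses the buoyant unit weight γ' = γ_sat − γ_w while the driving shear stress uses γ_sat:
FS = [c' + γ' z cos²β tanφ'] / [γ_sat z sinβ cosβ]
γ' = 21.2 − 9.81 = 11.39 kN/m³
Numerator = 8.3 + 11.39·2.2·cos²28.0°·tan30.3° = 8.3 + 11.39·2.2·0.7796·0.5844 = 19.715 kPa
Denominator = 21.2·2.2·sin28.0°·cos28.0° = 21.2·2.2·0.4695·0.8829 = 19.333 kPa
FS = 19.715 / 19.333 = 1.020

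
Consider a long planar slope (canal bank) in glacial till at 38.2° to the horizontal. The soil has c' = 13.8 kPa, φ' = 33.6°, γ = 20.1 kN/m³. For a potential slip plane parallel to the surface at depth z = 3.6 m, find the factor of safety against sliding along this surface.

For an infinite slope with a slip plane parallel to the surface (no pore pressure): FS = [c' + γz cos²β tanφ'] / [γz sinβ cosβ].
γz = 20.1·3.6 = 72.36 kN/m²
Numerator = 13.8 + 72.36·cos²38.2°·tan33.6° = 13.8 + 72.36·0.6176·0.6644 = 43.490 kPa
Denominator = 72.36·sin38.2°·cos38.2° = 72.36·0.6184·0.7859 = 35.166 kPa
FS = 43.490 / 35.166 = 1.237

FS = 1.24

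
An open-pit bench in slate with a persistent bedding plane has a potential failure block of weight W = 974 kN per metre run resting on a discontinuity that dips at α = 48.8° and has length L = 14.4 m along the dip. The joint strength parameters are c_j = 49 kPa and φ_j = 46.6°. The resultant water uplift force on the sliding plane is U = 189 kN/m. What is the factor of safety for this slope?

Resolving the block weight along and normal to the plane and applying the Mohr–Coulomb strength on the joint:
N' = W cosα − U = 974·cos48.8° − 189 = 452.6 kN/m
Driving force T = W sinα = 974·sin48.8° = 732.9 kN/m
Resisting force R = c_j·L + N'·tanφ_j = 49·14.4 + 452.6·tan46.6° = 705.6 + 478.6 = 1184.2 kN/m
FS = R / T = 1184.2 / 732.9 = 1.616

FS = 1.62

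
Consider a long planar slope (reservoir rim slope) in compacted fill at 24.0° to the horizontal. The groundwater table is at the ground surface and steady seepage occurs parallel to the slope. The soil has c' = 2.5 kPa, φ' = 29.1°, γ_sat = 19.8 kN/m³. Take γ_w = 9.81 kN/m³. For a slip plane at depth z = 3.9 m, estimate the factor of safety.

FS = 0.72

With seepage parallel to the slope and the water table at the surface, the effective normal stress on the slip plane uses the buoyant unit weight γ' = γ_sat − γ_w while the driving shear stress uses γ_sat:
FS = [c' + γ' z cos²β tanφ'] / [γ_sat z sinβ cosβ]
γ' = 19.8 − 9.81 = 9.99 kN/m³
Numerator = 2.5 + 9.99·3.9·cos²24.0°·tan29.1° = 2.5 + 9.99·3.9·0.8346·0.5566 = 20.598 kPa
Denominator = 19.8·3.9·sin24.0°·cos24.0° = 19.8·3.9·0.4067·0.9135 = 28.693 kPa
FS = 20.598 / 28.693 = 0.718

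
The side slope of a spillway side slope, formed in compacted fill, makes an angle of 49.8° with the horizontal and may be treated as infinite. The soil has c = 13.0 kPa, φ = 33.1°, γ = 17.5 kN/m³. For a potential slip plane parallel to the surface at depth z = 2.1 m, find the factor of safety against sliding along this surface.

FS = 1.27

For an infinite slope with a slip plane parallel to the surface (no pore pressure): FS = [c + γz cos²β tanφ] / [γz sinβ cosβ].
γz = 17.5·2.1 = 36.75 kN/m²
Numerator = 13.0 + 36.75·cos²49.8°·tan33.1° = 13.0 + 36.75·0.4166·0.6519 = 22.981 kPa
Denominator = 36.75·sin49.8°·cos49.8° = 36.75·0.7638·0.6455 = 18.118 kPa
FS = 22.981 / 18.118 = 1.268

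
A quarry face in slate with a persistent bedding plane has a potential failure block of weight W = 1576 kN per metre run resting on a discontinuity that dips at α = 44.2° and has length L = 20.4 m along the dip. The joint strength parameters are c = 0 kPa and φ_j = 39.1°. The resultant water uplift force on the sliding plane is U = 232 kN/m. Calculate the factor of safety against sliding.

Resolving the block weight along and normal to the plane and applying the Mohr–Coulomb strength on the joint:
N' = W cosα − U = 1576·cos44.2° − 232 = 897.9 kN/m
Driving force T = W sinα = 1576·sin44.2° = 1098.7 kN/m
Resisting force R = c·L + N'·tanφ_j = 0·20.4 + 897.9·tan39.1° = 0.0 + 729.7 = 729.7 kN/m
FS = R / T = 729.7 / 1098.7 = 0.664

FS = 0.66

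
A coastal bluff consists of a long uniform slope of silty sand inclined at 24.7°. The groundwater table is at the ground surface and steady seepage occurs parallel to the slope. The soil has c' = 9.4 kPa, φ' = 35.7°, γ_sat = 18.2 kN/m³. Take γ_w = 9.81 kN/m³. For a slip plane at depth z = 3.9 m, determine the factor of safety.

With seepage parallel to the slope and the water table at the surface, the effective normal stress on the slip plane uses the buoyant unit weight γ' = γ_sat − γ_w while the driving shear stress uses γ_sat:
FS = [c' + γ' z cos²β tanφ'] / [γ_sat z sinβ cosβ]
γ' = 18.2 − 9.81 = 8.39 kN/m³
Numerator = 9.4 + 8.39·3.9·cos²24.7°·tan35.7° = 9.4 + 8.39·3.9·0.8254·0.7186 = 28.807 kPa
Denominator = 18.2·3.9·sin24.7°·cos24.7° = 18.2·3.9·0.4179·0.9085 = 26.947 kPa
FS = 28.807 / 26.947 = 1.069

FS = 1.07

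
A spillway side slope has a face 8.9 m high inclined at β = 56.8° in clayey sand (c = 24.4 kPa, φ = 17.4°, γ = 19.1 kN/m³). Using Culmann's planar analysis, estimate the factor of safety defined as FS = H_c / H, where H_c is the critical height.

H_c = (4c/γ) · sinβ cosφ / [1 − cos(β − φ)]
    = (4·24.4/19.1) · sin56.8°·cos17.4° / [1 − cos39.4°]
    = 5.110 · 0.7985 / 0.2273 = 17.95 m
FS = H_c / H = 17.95 / 8.9 = 2.017

FS = 2.02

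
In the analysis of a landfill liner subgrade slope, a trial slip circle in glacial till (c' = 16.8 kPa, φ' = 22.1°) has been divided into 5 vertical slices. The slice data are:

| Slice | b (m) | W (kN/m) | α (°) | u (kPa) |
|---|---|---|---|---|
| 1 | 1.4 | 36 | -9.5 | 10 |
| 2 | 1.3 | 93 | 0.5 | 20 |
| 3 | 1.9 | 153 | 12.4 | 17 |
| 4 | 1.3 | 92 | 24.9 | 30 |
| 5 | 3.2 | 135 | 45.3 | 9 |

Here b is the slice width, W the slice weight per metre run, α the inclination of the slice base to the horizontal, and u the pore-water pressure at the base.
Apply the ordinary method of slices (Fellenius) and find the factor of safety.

Ordinary method of slices: FS = Σ[c'·Δl_i + (W_i cosα_i − u_i·Δl_i)·tanφ'] / Σ W_i sinα_i, with Δl_i = b_i / cosα_i.
Slice 1: Δl = 1.4/cos(-9.5°) = 1.419 m; N'_1 = 36·cos(-9.5°) − 10·1.419 = 21.3; c'Δl = 23.85; W sinα = -5.9
Slice 2: Δl = 1.3/cos0.5° = 1.300 m; N'_2 = 93·cos0.5° − 20·1.300 = 67.0; c'Δl = 21.84; W sinα = 0.8
Slice 3: Δl = 1.9/cos12.4° = 1.945 m; N'_3 = 153·cos12.4° − 17·1.945 = 116.4; c'Δl = 32.68; W sinα = 32.9
Slice 4: Δl = 1.3/cos24.9° = 1.433 m; N'_4 = 92·cos24.9° − 30·1.433 = 40.5; c'Δl = 24.08; W sinα = 38.7
Slice 5: Δl = 3.2/cos45.3° = 4.549 m; N'_5 = 135·cos45.3° − 9·4.549 = 54.0; c'Δl = 76.43; W sinα = 96.0
Σc'Δl = 178.9 kN/m; ΣN' = 299.1 kN/m; ΣW sinα = 162.4 kN/m
Resisting = 178.9 + 299.1·tan22.1° = 178.9 + 121.5 = 300.3 kN/m
FS = 300.3 / 162.4 = 1.849

FS = 1.85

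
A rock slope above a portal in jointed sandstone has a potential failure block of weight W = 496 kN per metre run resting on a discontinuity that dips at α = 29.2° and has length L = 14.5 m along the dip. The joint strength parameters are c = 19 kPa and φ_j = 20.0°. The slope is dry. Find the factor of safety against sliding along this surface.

FS = 1.79

Resolving the block weight along and normal to the plane and applying the Mohr–Coulomb strength on the joint:
N' = W cosα = 496·cos29.2° = 433.0 kN/m
Driving force T = W sinα = 496·sin29.2° = 242.0 kN/m
Resisting force R = c·L + N'·tanφ_j = 19·14.5 + 433.0·tan20.0° = 275.5 + 157.6 = 433.1 kN/m
FS = R / T = 433.1 / 242.0 = 1.790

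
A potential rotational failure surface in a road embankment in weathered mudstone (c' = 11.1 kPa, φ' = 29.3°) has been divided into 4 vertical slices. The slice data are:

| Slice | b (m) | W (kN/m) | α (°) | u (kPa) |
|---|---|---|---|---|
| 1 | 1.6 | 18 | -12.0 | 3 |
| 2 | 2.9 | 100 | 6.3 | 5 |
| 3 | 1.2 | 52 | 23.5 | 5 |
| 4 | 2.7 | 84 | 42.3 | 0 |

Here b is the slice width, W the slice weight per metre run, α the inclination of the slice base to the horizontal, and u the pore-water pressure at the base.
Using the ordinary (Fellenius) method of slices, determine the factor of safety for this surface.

Ordinary method of slices: FS = Σ[c'·Δl_i + (W_i cosα_i − u_i·Δl_i)·tanφ'] / Σ W_i sinα_i, with Δl_i = b_i / cosα_i.
Slice 1: Δl = 1.6/cos(-12.0°) = 1.636 m; N'_1 = 18·cos(-12.0°) − 3·1.636 = 12.7; c'Δl = 18.16; W sinα = -3.7
Slice 2: Δl = 2.9/cos6.3° = 2.918 m; N'_2 = 100·cos6.3° − 5·2.918 = 84.8; c'Δl = 32.39; W sinα = 11.0
Slice 3: Δl = 1.2/cos23.5° = 1.309 m; N'_3 = 52·cos23.5° − 5·1.309 = 41.1; c'Δl = 14.52; W sinα = 20.7
Slice 4: Δl = 2.7/cos42.3° = 3.650 m; N'_4 = 84·cos42.3° − 0·3.650 = 62.1; c'Δl = 40.52; W sinα = 56.5
Σc'Δl = 105.6 kN/m; ΣN' = 200.8 kN/m; ΣW sinα = 84.5 kN/m
Resisting = 105.6 + 200.8·tan29.3° = 105.6 + 112.7 = 218.3 kN/m
FS = 218.3 / 84.5 = 2.583

FS = 2.58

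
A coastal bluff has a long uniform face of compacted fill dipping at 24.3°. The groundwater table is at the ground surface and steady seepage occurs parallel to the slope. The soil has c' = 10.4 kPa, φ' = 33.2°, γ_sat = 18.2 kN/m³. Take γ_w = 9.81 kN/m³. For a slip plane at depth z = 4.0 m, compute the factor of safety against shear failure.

With seepage parallel to the slope and the water table at the surface, the effective normal stress on the slip plane uses the buoyant unit weight γ' = γ_sat − γ_w while the driving shear stress uses γ_sat:
FS = [c' + γ' z cos²β tanφ'] / [γ_sat z sinβ cosβ]
γ' = 18.2 − 9.81 = 8.39 kN/m³
Numerator = 10.4 + 8.39·4.0·cos²24.3°·tan33.2° = 10.4 + 8.39·4.0·0.8307·0.6544 = 28.642 kPa
Denominator = 18.2·4.0·sin24.3°·cos24.3° = 18.2·4.0·0.4115·0.9114 = 27.304 kPa
FS = 28.642 / 27.304 = 1.049

FS = 1.05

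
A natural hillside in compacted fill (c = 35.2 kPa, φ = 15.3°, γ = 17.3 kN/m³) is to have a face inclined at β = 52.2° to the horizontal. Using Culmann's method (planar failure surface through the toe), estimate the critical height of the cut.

Culmann's analysis gives the critical failure plane at α_cr = (β + φ)/2 = (52.2 + 15.3)/2 = 33.8°, and the critical height
H_c = (4c/γ) · sinβ cosφ / [1 − cos(β − φ)]
    = (4·35.2/17.3) · sin52.2°·cos15.3° / [1 − cos(36.9°)]
    = 8.139 · 0.7902·0.9646 / [1 − 0.7997]
    = 8.139 · 0.7621 / 0.2003
    = 30.97 m

H_c = 30.97 m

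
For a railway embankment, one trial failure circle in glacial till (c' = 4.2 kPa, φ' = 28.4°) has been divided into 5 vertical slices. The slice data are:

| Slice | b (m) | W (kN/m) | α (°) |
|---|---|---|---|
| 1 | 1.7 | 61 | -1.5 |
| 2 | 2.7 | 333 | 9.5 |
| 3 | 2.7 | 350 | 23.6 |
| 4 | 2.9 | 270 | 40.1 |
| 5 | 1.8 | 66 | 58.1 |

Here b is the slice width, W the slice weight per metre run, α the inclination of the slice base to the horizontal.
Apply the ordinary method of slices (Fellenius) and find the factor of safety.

Ordinary method of slices: FS = Σ[c'·Δl_i + (W_i cosα_i)·tanφ'] / Σ W_i sinα_i, with Δl_i = b_i / cosα_i.
Slice 1: Δl = 1.7/cos(-1.5°) = 1.701 m; N'_1 = 61·cos(-1.5°) = 61.0; c'Δl = 7.14; W sinα = -1.6
Slice 2: Δl = 2.7/cos9.5° = 2.738 m; N'_2 = 333·cos9.5° = 328.4; c'Δl = 11.50; W sinα = 55.0
Slice 3: Δl = 2.7/cos23.6° = 2.946 m; N'_3 = 350·cos23.6° = 320.7; c'Δl = 12.38; W sinα = 140.1
Slice 4: Δl = 2.9/cos40.1° = 3.791 m; N'_4 = 270·cos40.1° = 206.5; c'Δl = 15.92; W sinα = 173.9
Slice 5: Δl = 1.8/cos58.1° = 3.406 m; N'_5 = 66·cos58.1° = 34.9; c'Δl = 14.31; W sinα = 56.0
Σc'Δl = 61.2 kN/m; ΣN' = 951.5 kN/m; ΣW sinα = 423.4 kN/m
Resisting = 61.2 + 951.5·tan28.4° = 61.2 + 514.5 = 575.7 kN/m
FS = 575.7 / 423.4 = 1.360

FS = 1.36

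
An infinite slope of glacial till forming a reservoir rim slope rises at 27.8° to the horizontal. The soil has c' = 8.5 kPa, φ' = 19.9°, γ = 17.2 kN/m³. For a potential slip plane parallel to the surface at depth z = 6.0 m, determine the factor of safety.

FS = 0.89

For an infinite slope with a slip plane parallel to the surface (no pore pressure): FS = [c' + γz cos²β tanφ'] / [γz sinβ cosβ].
γz = 17.2·6.0 = 103.20 kN/m²
Numerator = 8.5 + 103.20·cos²27.8°·tan19.9° = 8.5 + 103.20·0.7825·0.3620 = 37.732 kPa
Denominator = 103.20·sin27.8°·cos27.8° = 103.20·0.4664·0.8846 = 42.576 kPa
FS = 37.732 / 42.576 = 0.886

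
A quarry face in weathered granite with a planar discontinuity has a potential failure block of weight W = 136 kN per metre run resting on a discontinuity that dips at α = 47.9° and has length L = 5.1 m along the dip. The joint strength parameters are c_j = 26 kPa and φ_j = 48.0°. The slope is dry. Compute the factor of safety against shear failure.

FS = 2.32

Resolving the block weight along and normal to the plane and applying the Mohr–Coulomb strength on the joint:
N' = W cosα = 136·cos47.9° = 91.2 kN/m
Driving force T = W sinα = 136·sin47.9° = 100.9 kN/m
Resisting force R = c_j·L + N'·tanφ_j = 26·5.1 + 91.2·tan48.0° = 132.6 + 101.3 = 233.9 kN/m
FS = R / T = 233.9 / 100.9 = 2.318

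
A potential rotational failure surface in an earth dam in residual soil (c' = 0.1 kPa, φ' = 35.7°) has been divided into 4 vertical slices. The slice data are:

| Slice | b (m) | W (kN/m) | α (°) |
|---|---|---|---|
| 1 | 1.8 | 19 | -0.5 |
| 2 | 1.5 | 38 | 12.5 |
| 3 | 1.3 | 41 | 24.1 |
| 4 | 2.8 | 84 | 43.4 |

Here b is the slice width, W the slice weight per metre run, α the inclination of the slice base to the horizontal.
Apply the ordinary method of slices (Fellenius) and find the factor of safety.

FS = 1.36

Ordinary method of slices: FS = Σ[c'·Δl_i + (W_i cosα_i)·tanφ'] / Σ W_i sinα_i, with Δl_i = b_i / cosα_i.
Slice 1: Δl = 1.8/cos(-0.5°) = 1.800 m; N'_1 = 19·cos(-0.5°) = 19.0; c'Δl = 0.18; W sinα = -0.2
Slice 2: Δl = 1.5/cos12.5° = 1.536 m; N'_2 = 38·cos12.5° = 37.1; c'Δl = 0.15; W sinα = 8.2
Slice 3: Δl = 1.3/cos24.1° = 1.424 m; N'_3 = 41·cos24.1° = 37.4; c'Δl = 0.14; W sinα = 16.7
Slice 4: Δl = 2.8/cos43.4° = 3.854 m; N'_4 = 84·cos43.4° = 61.0; c'Δl = 0.39; W sinα = 57.7
Σc'Δl = 0.9 kN/m; ΣN' = 154.6 kN/m; ΣW sinα = 82.5 kN/m
Resisting = 0.9 + 154.6·tan35.7° = 0.9 + 111.1 = 111.9 kN/m
FS = 111.9 / 82.5 = 1.356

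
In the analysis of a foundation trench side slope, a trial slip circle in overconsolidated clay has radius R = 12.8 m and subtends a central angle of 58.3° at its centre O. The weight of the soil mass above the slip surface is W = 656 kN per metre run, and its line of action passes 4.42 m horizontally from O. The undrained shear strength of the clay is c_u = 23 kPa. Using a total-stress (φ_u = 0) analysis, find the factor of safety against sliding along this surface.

Taking moments about the centre O, the resisting moment is provided by the undrained shear strength acting along the arc:
Arc length L_a = R·θ = 12.8·(58.3°·π/180) = 12.8·1.0175 = 13.02 m
M_R = c_u·L_a·R = 23·13.02·12.8 = 3834.4 kN·m/m
M_D = W·d = 656·4.42 = 2899.5 kN·m/m
FS = M_R / M_D = 3834.4 / 2899.5 = 1.322

FS = 1.32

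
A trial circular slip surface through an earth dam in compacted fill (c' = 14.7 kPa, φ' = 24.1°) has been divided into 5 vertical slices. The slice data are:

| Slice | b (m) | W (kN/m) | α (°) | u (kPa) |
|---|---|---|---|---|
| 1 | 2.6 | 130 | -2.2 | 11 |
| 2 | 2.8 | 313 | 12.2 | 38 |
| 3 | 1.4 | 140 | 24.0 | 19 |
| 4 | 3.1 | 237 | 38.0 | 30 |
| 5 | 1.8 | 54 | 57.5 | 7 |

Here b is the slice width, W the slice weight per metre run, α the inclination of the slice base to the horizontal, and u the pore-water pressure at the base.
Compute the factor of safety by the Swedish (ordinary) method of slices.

FS = 1.36

Ordinary method of slices: FS = Σ[c'·Δl_i + (W_i cosα_i − u_i·Δl_i)·tanφ'] / Σ W_i sinα_i, with Δl_i = b_i / cosα_i.
Slice 1: Δl = 2.6/cos(-2.2°) = 2.602 m; N'_1 = 130·cos(-2.2°) − 11·2.602 = 101.3; c'Δl = 38.25; W sinα = -5.0
Slice 2: Δl = 2.8/cos12.2° = 2.865 m; N'_2 = 313·cos12.2° − 38·2.865 = 197.1; c'Δl = 42.11; W sinα = 66.1
Slice 3: Δl = 1.4/cos24.0° = 1.532 m; N'_3 = 140·cos24.0° − 19·1.532 = 98.8; c'Δl = 22.53; W sinα = 56.9
Slice 4: Δl = 3.1/cos38.0° = 3.934 m; N'_4 = 237·cos38.0° − 30·3.934 = 68.7; c'Δl = 57.83; W sinα = 145.9
Slice 5: Δl = 1.8/cos57.5° = 3.350 m; N'_5 = 54·cos57.5° − 7·3.350 = 5.6; c'Δl = 49.25; W sinα = 45.5
Σc'Δl = 210.0 kN/m; ΣN' = 471.4 kN/m; ΣW sinα = 309.6 kN/m
Resisting = 210.0 + 471.4·tan24.1° = 210.0 + 210.9 = 420.8 kN/m
FS = 420.8 / 309.6 = 1.360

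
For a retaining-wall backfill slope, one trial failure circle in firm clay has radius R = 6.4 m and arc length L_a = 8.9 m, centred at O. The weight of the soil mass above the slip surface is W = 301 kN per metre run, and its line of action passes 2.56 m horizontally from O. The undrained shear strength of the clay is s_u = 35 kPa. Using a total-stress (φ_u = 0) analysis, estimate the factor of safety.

FS = 2.59

Taking moments about the centre O, the resisting moment is provided by the undrained shear strength acting along the arc:
M_R = s_u·L_a·R = 35·8.90·6.4 = 1993.6 kN·m/m
M_D = W·d = 301·2.56 = 770.6 kN·m/m
FS = M_R / M_D = 1993.6 / 770.6 = 2.587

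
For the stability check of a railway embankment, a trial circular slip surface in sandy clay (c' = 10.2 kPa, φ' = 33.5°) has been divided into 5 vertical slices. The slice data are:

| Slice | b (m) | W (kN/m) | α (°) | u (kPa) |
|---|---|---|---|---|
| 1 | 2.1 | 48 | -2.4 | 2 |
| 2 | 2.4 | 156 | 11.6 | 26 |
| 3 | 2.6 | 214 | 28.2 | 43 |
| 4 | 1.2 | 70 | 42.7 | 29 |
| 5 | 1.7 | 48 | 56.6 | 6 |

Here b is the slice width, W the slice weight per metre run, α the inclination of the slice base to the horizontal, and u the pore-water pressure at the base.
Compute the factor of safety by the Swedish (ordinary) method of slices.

FS = 1.20

Ordinary method of slices: FS = Σ[c'·Δl_i + (W_i cosα_i − u_i·Δl_i)·tanφ'] / Σ W_i sinα_i, with Δl_i = b_i / cosα_i.
Slice 1: Δl = 2.1/cos(-2.4°) = 2.102 m; N'_1 = 48·cos(-2.4°) − 2·2.102 = 43.8; c'Δl = 21.44; W sinα = -2.0
Slice 2: Δl = 2.4/cos11.6° = 2.450 m; N'_2 = 156·cos11.6° − 26·2.450 = 89.1; c'Δl = 24.99; W sinα = 31.4
Slice 3: Δl = 2.6/cos28.2° = 2.950 m; N'_3 = 214·cos28.2° − 43·2.950 = 61.7; c'Δl = 30.09; W sinα = 101.1
Slice 4: Δl = 1.2/cos42.7° = 1.633 m; N'_4 = 70·cos42.7° − 29·1.633 = 4.1; c'Δl = 16.65; W sinα = 47.5
Slice 5: Δl = 1.7/cos56.6° = 3.088 m; N'_5 = 48·cos56.6° − 6·3.088 = 7.9; c'Δl = 31.50; W sinα = 40.1
Σc'Δl = 124.7 kN/m; ΣN' = 206.6 kN/m; ΣW sinα = 218.0 kN/m
Resisting = 124.7 + 206.6·tan33.5° = 124.7 + 136.7 = 261.4 kN/m
FS = 261.4 / 218.0 = 1.199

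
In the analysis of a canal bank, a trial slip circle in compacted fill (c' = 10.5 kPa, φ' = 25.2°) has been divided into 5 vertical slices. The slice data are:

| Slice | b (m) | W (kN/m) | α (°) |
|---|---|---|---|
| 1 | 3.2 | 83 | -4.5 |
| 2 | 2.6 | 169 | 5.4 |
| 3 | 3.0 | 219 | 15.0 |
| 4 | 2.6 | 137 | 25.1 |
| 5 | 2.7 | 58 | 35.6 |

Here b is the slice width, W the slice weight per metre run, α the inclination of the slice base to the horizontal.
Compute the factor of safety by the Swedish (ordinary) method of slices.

FS = 2.89

Ordinary method of slices: FS = Σ[c'·Δl_i + (W_i cosα_i)·tanφ'] / Σ W_i sinα_i, with Δl_i = b_i / cosα_i.
Slice 1: Δl = 3.2/cos(-4.5°) = 3.210 m; N'_1 = 83·cos(-4.5°) = 82.7; c'Δl = 33.70; W sinα = -6.5
Slice 2: Δl = 2.6/cos5.4° = 2.612 m; N'_2 = 169·cos5.4° = 168.2; c'Δl = 27.42; W sinα = 15.9
Slice 3: Δl = 3.0/cos15.0° = 3.106 m; N'_3 = 219·cos15.0° = 211.5; c'Δl = 32.61; W sinα = 56.7
Slice 4: Δl = 2.6/cos25.1° = 2.871 m; N'_4 = 137·cos25.1° = 124.1; c'Δl = 30.15; W sinα = 58.1
Slice 5: Δl = 2.7/cos35.6° = 3.321 m; N'_5 = 58·cos35.6° = 47.2; c'Δl = 34.87; W sinα = 33.8
Σc'Δl = 158.8 kN/m; ΣN' = 633.8 kN/m; ΣW sinα = 158.0 kN/m
Resisting = 158.8 + 633.8·tan25.2° = 158.8 + 298.2 = 457.0 kN/m
FS = 457.0 / 158.0 = 2.893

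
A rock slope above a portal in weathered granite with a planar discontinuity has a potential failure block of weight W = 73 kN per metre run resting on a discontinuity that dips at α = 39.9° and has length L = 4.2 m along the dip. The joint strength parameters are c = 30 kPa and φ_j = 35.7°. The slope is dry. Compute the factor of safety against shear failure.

FS = 3.55

Resolving the block weight along and normal to the plane and applying the Mohr–Coulomb strength on the joint:
N' = W cosα = 73·cos39.9° = 56.0 kN/m
Driving force T = W sinα = 73·sin39.9° = 46.8 kN/m
Resisting force R = c·L + N'·tanφ_j = 30·4.2 + 56.0·tan35.7° = 126.0 + 40.2 = 166.2 kN/m
FS = R / T = 166.2 / 46.8 = 3.550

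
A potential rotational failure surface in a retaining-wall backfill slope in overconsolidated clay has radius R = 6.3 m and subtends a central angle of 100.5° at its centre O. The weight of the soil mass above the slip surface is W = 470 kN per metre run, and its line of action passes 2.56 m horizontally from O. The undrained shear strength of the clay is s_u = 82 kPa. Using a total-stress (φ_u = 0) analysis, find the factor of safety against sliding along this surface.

FS = 4.74

Taking moments about the centre O, the resisting moment is provided by the undrained shear strength acting along the arc:
Arc length L_a = R·θ = 6.3·(100.5°·π/180) = 6.3·1.7541 = 11.05 m
M_R = s_u·L_a·R = 82·11.05·6.3 = 5708.7 kN·m/m
M_D = W·d = 470·2.56 = 1203.2 kN·m/m
FS = M_R / M_D = 5708.7 / 1203.2 = 4.745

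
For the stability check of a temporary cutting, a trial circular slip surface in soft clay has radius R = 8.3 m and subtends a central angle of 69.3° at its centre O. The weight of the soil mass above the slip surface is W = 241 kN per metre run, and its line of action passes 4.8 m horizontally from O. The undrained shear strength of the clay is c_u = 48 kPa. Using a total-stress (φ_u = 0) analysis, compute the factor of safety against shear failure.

FS = 3.46

Taking moments about the centre O, the resisting moment is provided by the undrained shear strength acting along the arc:
Arc length L_a = R·θ = 8.3·(69.3°·π/180) = 8.3·1.2095 = 10.04 m
M_R = c_u·L_a·R = 48·10.04·8.3 = 3999.5 kN·m/m
M_D = W·d = 241·4.8 = 1156.8 kN·m/m
FS = M_R / M_D = 3999.5 / 1156.8 = 3.457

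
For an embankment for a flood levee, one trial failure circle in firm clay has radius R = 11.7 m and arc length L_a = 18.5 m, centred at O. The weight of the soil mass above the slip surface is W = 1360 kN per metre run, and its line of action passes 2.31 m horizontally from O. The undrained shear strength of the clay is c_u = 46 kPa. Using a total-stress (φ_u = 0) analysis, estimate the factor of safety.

FS = 3.17

Taking moments about the centre O, the resisting moment is provided by the undrained shear strength acting along the arc:
M_R = c_u·L_a·R = 46·18.50·11.7 = 9956.7 kN·m/m
M_D = W·d = 1360·2.31 = 3141.6 kN·m/m
FS = M_R / M_D = 9956.7 / 3141.6 = 3.169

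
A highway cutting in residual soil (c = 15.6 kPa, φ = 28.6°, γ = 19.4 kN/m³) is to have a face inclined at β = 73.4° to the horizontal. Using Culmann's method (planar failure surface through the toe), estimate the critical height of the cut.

H_c = 9.32 m

Culmann's analysis gives the critical failure plane at α_cr = (β + φ)/2 = (73.4 + 28.6)/2 = 51.0°, and the critical height
H_c = (4c/γ) · sinβ cosφ / [1 − cos(β − φ)]
    = (4·15.6/19.4) · sin73.4°·cos28.6° / [1 − cos(44.8°)]
    = 3.216 · 0.9583·0.8780 / [1 − 0.7096]
    = 3.216 · 0.8414 / 0.2904
    = 9.32 m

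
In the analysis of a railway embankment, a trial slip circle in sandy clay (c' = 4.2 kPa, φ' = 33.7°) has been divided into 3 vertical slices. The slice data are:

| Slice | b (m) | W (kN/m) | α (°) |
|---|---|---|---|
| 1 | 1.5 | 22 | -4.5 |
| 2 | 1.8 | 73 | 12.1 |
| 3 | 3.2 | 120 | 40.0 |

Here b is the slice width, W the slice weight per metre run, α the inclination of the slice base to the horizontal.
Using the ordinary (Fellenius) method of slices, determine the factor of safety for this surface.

FS = 1.71

Ordinary method of slices: FS = Σ[c'·Δl_i + (W_i cosα_i)·tanφ'] / Σ W_i sinα_i, with Δl_i = b_i / cosα_i.
Slice 1: Δl = 1.5/cos(-4.5°) = 1.505 m; N'_1 = 22·cos(-4.5°) = 21.9; c'Δl = 6.32; W sinα = -1.7
Slice 2: Δl = 1.8/cos12.1° = 1.841 m; N'_2 = 73·cos12.1° = 71.4; c'Δl = 7.73; W sinα = 15.3
Slice 3: Δl = 3.2/cos40.0° = 4.177 m; N'_3 = 120·cos40.0° = 91.9; c'Δl = 17.54; W sinα = 77.1
Σc'Δl = 31.6 kN/m; ΣN' = 185.2 kN/m; ΣW sinα = 90.7 kN/m
Resisting = 31.6 + 185.2·tan33.7° = 31.6 + 123.5 = 155.1 kN/m
FS = 155.1 / 90.7 = 1.710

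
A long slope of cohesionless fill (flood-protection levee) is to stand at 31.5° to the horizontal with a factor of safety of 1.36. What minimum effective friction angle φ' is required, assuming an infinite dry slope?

FS = tanφ'/tanβ ⇒ tanφ' = FS · tanβ = 1.36 · tan31.5° = 0.8334
φ' = arctan(0.8334) = 39.81°

φ' = 39.8°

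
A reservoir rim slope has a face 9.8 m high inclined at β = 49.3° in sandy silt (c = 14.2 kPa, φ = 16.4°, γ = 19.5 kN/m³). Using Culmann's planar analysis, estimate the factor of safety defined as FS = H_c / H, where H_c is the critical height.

FS = 1.35

H_c = (4c/γ) · sinβ cosφ / [1 − cos(β − φ)]
    = (4·14.2/19.5) · sin49.3°·cos16.4° / [1 − cos32.9°]
    = 2.913 · 0.7273 / 0.1604 = 13.21 m
FS = H_c / H = 13.21 / 9.8 = 1.348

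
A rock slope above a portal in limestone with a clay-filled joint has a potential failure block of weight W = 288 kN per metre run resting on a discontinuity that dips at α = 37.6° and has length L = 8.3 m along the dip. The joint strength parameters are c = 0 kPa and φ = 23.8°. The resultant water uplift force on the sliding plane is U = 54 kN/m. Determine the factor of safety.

FS = 0.44

Resolving the block weight along and normal to the plane and applying the Mohr–Coulomb strength on the joint:
N' = W cosα − U = 288·cos37.6° − 54 = 174.2 kN/m
Driving force T = W sinα = 288·sin37.6° = 175.7 kN/m
Resisting force R = c·L + N'·tanφ = 0·8.3 + 174.2·tan23.8° = 0.0 + 76.8 = 76.8 kN/m
FS = R / T = 76.8 / 175.7 = 0.437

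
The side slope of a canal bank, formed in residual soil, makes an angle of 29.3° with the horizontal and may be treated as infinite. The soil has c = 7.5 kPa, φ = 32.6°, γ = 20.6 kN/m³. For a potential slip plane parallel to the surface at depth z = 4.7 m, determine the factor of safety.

FS = 1.32

For an infinite slope with a slip plane parallel to the surface (no pore pressure): FS = [c + γz cos²β tanφ] / [γz sinβ cosβ].
γz = 20.6·4.7 = 96.82 kN/m²
Numerator = 7.5 + 96.82·cos²29.3°·tan32.6° = 7.5 + 96.82·0.7605·0.6395 = 54.590 kPa
Denominator = 96.82·sin29.3°·cos29.3° = 96.82·0.4894·0.8721 = 41.320 kPa
FS = 54.590 / 41.320 = 1.321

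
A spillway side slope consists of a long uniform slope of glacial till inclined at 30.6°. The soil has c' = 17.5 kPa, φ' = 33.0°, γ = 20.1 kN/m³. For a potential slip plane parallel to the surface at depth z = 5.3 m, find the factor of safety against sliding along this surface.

FS = 1.47

For an infinite slope with a slip plane parallel to the surface (no pore pressure): FS = [c' + γz cos²β tanφ'] / [γz sinβ cosβ].
γz = 20.1·5.3 = 106.53 kN/m²
Numerator = 17.5 + 106.53·cos²30.6°·tan33.0° = 17.5 + 106.53·0.7409·0.6494 = 68.755 kPa
Denominator = 106.53·sin30.6°·cos30.6° = 106.53·0.5090·0.8607 = 46.676 kPa
FS = 68.755 / 46.676 = 1.473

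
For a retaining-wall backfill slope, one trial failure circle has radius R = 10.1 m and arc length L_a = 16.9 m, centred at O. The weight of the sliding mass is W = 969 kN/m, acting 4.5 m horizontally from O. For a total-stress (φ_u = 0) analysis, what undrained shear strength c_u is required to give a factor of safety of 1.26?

c_u = 32.2 kPa

FS = c_u·L_a·R / (W·d), so c_u = FS·W·d / (L_a·R).
c_u = 1.26·969·4.5 / (16.90·10.1) = 5494.2 / 170.69 = 32.19 kPa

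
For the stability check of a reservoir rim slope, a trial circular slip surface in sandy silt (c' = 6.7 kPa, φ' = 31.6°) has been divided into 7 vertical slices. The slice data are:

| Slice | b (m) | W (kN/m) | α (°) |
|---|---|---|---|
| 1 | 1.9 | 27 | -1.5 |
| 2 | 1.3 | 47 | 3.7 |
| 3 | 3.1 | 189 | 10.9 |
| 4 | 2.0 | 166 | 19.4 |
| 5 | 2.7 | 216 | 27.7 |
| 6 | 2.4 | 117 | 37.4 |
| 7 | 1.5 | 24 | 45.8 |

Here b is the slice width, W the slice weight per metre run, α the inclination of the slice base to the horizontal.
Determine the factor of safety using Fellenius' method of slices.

Ordinary method of slices: FS = Σ[c'·Δl_i + (W_i cosα_i)·tanφ'] / Σ W_i sinα_i, with Δl_i = b_i / cosα_i.
Slice 1: Δl = 1.9/cos(-1.5°) = 1.901 m; N'_1 = 27·cos(-1.5°) = 27.0; c'Δl = 12.73; W sinα = -0.7
Slice 2: Δl = 1.3/cos3.7° = 1.303 m; N'_2 = 47·cos3.7° = 46.9; c'Δl = 8.73; W sinα = 3.0
Slice 3: Δl = 3.1/cos10.9° = 3.157 m; N'_3 = 189·cos10.9° = 185.6; c'Δl = 21.15; W sinα = 35.7
Slice 4: Δl = 2.0/cos19.4° = 2.120 m; N'_4 = 166·cos19.4° = 156.6; c'Δl = 14.21; W sinα = 55.1
Slice 5: Δl = 2.7/cos27.7° = 3.049 m; N'_5 = 216·cos27.7° = 191.2; c'Δl = 20.43; W sinα = 100.4
Slice 6: Δl = 2.4/cos37.4° = 3.021 m; N'_6 = 117·cos37.4° = 92.9; c'Δl = 20.24; W sinα = 71.1
Slice 7: Δl = 1.5/cos45.8° = 2.152 m; N'_7 = 24·cos45.8° = 16.7; c'Δl = 14.42; W sinα = 17.2
Σc'Δl = 111.9 kN/m; ΣN' = 717.0 kN/m; ΣW sinα = 281.9 kN/m
Resisting = 111.9 + 717.0·tan31.6° = 111.9 + 441.1 = 553.0 kN/m
FS = 553.0 / 281.9 = 1.962

FS = 1.96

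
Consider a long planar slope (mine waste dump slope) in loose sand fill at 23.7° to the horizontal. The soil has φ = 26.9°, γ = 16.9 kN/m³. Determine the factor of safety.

For a dry cohesionless infinite slope the factor of safety is FS = tanφ / tanβ.
FS = tan26.9° / tan23.7° = 0.5073 / 0.4390 = 1.156

FS = 1.16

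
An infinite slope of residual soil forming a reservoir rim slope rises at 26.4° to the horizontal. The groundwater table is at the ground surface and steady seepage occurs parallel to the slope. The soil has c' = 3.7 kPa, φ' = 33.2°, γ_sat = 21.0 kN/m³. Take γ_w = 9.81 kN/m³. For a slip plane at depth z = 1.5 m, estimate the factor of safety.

FS = 1.00

With seepage parallel to the slope and the water table at the surface, the effective normal stress on the slip plane uses the buoyant unit weight γ' = γ_sat − γ_w while the driving shear stress uses γ_sat:
FS = [c' + γ' z cos²β tanφ'] / [γ_sat z sinβ cosβ]
γ' = 21.0 − 9.81 = 11.19 kN/m³
Numerator = 3.7 + 11.19·1.5·cos²26.4°·tan33.2° = 3.7 + 11.19·1.5·0.8023·0.6544 = 12.512 kPa
Denominator = 21.0·1.5·sin26.4°·cos26.4° = 21.0·1.5·0.4446·0.8957 = 12.545 kPa
FS = 12.512 / 12.545 = 0.997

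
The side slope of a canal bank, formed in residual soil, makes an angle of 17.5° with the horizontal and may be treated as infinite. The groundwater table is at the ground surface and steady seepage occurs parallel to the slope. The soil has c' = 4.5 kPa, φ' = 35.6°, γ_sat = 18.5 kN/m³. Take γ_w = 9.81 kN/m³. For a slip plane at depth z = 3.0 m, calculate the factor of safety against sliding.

With seepage parallel to the slope and the water table at the surface, the effective normal stress on the slip plane uses the buoyant unit weight γ' = γ_sat − γ_w while the driving shear stress uses γ_sat:
FS = [c' + γ' z cos²β tanφ'] / [γ_sat z sinβ cosβ]
γ' = 18.5 − 9.81 = 8.69 kN/m³
Numerator = 4.5 + 8.69·3.0·cos²17.5°·tan35.6° = 4.5 + 8.69·3.0·0.9096·0.7159 = 21.477 kPa
Denominator = 18.5·3.0·sin17.5°·cos17.5° = 18.5·3.0·0.3007·0.9537 = 15.917 kPa
FS = 21.477 / 15.917 = 1.349

FS = 1.35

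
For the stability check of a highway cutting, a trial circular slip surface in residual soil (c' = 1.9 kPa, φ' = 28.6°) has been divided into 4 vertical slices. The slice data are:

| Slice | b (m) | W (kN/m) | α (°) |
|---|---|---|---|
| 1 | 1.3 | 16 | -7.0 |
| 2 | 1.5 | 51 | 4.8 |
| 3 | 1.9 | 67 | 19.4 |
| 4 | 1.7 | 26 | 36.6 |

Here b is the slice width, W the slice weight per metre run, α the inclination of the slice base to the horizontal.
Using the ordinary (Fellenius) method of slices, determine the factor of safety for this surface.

FS = 2.38

Ordinary method of slices: FS = Σ[c'·Δl_i + (W_i cosα_i)·tanφ'] / Σ W_i sinα_i, with Δl_i = b_i / cosα_i.
Slice 1: Δl = 1.3/cos(-7.0°) = 1.310 m; N'_1 = 16·cos(-7.0°) = 15.9; c'Δl = 2.49; W sinα = -1.9
Slice 2: Δl = 1.5/cos4.8° = 1.505 m; N'_2 = 51·cos4.8° = 50.8; c'Δl = 2.86; W sinα = 4.3
Slice 3: Δl = 1.9/cos19.4° = 2.014 m; N'_3 = 67·cos19.4° = 63.2; c'Δl = 3.83; W sinα = 22.3
Slice 4: Δl = 1.7/cos36.6° = 2.118 m; N'_4 = 26·cos36.6° = 20.9; c'Δl = 4.02; W sinα = 15.5
Σc'Δl = 13.2 kN/m; ΣN' = 150.8 kN/m; ΣW sinα = 40.1 kN/m
Resisting = 13.2 + 150.8·tan28.6° = 13.2 + 82.2 = 95.4 kN/m
FS = 95.4 / 40.1 = 2.381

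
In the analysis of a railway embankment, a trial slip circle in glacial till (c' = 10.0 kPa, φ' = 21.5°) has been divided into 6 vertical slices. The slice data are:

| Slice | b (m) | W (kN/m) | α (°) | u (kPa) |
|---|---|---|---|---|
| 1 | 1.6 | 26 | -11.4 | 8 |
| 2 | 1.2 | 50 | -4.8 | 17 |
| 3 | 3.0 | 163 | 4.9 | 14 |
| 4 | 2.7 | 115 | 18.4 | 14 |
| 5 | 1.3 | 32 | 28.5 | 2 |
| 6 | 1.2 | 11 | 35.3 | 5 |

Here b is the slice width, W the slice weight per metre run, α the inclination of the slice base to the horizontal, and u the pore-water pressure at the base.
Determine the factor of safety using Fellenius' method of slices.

Ordinary method of slices: FS = Σ[c'·Δl_i + (W_i cosα_i − u_i·Δl_i)·tanφ'] / Σ W_i sinα_i, with Δl_i = b_i / cosα_i.
Slice 1: Δl = 1.6/cos(-11.4°) = 1.632 m; N'_1 = 26·cos(-11.4°) − 8·1.632 = 12.4; c'Δl = 16.32; W sinα = -5.1
Slice 2: Δl = 1.2/cos(-4.8°) = 1.204 m; N'_2 = 50·cos(-4.8°) − 17·1.204 = 29.4; c'Δl = 12.04; W sinα = -4.2
Slice 3: Δl = 3.0/cos4.9° = 3.011 m; N'_3 = 163·cos4.9° − 14·3.011 = 120.3; c'Δl = 30.11; W sinα = 13.9
Slice 4: Δl = 2.7/cos18.4° = 2.845 m; N'_4 = 115·cos18.4° − 14·2.845 = 69.3; c'Δl = 28.45; W sinα = 36.3
Slice 5: Δl = 1.3/cos28.5° = 1.479 m; N'_5 = 32·cos28.5° − 2·1.479 = 25.2; c'Δl = 14.79; W sinα = 15.3
Slice 6: Δl = 1.2/cos35.3° = 1.470 m; N'_6 = 11·cos35.3° − 5·1.470 = 1.6; c'Δl = 14.70; W sinα = 6.4
Σc'Δl = 116.4 kN/m; ΣN' = 258.1 kN/m; ΣW sinα = 62.5 kN/m
Resisting = 116.4 + 258.1·tan21.5° = 116.4 + 101.7 = 218.1 kN/m
FS = 218.1 / 62.5 = 3.488

FS = 3.49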